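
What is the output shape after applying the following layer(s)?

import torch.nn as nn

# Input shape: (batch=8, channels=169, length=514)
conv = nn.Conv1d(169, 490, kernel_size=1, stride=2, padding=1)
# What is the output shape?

Input shape: (8, 169, 514)
Output shape: (8, 490, 258)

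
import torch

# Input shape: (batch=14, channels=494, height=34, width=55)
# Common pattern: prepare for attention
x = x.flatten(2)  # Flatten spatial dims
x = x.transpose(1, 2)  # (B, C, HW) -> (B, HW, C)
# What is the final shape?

Input shape: (14, 494, 34, 55)
  -> after flatten(2): (14, 494, 1870)
Output shape: (14, 1870, 494)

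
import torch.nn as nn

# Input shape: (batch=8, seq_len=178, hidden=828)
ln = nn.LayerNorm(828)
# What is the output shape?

Input shape: (8, 178, 828)
Output shape: (8, 178, 828)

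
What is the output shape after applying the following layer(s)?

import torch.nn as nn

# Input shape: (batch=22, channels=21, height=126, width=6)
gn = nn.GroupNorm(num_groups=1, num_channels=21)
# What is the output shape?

Input shape: (22, 21, 126, 6)
Output shape: (22, 21, 126, 6)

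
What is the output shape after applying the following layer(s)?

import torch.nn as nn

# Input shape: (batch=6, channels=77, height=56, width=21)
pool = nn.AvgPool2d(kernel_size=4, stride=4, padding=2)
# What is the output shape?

Input shape: (6, 77, 56, 21)
Output shape: (6, 77, 15, 6)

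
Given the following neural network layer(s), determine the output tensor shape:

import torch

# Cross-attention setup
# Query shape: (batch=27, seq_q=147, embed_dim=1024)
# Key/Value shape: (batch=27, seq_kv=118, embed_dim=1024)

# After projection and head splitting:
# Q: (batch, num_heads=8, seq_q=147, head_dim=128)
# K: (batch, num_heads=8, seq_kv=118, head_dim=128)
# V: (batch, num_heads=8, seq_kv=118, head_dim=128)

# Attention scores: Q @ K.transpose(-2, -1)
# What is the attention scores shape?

Input shape: (27, 147, 1024)
Output shape: (27, 8, 147, 118)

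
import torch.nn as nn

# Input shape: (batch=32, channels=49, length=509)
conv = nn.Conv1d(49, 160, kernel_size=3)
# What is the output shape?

Input shape: (32, 49, 509)
Output shape: (32, 160, 507)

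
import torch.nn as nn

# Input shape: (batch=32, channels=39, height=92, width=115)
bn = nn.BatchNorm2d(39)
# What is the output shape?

Input shape: (32, 39, 92, 115)
Output shape: (32, 39, 92, 115)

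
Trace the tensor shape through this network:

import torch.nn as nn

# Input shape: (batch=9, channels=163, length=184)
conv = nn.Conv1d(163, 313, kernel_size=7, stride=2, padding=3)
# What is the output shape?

Input shape: (9, 163, 184)
Output shape: (9, 313, 92)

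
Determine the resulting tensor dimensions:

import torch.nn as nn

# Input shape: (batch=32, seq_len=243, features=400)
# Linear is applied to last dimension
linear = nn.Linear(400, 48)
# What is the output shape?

Input shape: (32, 243, 400)
Output shape: (32, 243, 48)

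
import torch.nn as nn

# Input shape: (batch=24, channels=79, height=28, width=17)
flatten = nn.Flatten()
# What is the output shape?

Input shape: (24, 79, 28, 17)
Output shape: (24, 37604)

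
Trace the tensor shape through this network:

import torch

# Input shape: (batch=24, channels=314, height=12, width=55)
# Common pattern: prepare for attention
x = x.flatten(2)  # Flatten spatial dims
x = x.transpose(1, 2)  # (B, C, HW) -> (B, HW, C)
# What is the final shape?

Input shape: (24, 314, 12, 55)
  -> after flatten(2): (24, 314, 660)
Output shape: (24, 660, 314)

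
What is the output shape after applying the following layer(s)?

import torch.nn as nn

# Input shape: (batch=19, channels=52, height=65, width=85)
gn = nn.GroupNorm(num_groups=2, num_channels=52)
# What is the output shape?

Input shape: (19, 52, 65, 85)
Output shape: (19, 52, 65, 85)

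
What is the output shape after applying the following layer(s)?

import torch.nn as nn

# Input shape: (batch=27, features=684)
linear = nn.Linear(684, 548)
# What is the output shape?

Input shape: (27, 684)
Output shape: (27, 548)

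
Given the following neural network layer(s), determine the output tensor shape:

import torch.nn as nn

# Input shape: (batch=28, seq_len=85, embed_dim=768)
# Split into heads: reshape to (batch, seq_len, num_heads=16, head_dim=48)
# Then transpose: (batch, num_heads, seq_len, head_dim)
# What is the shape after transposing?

Input shape: (28, 85, 768)
  -> after reshape: (28, 85, 16, 48)
Output shape: (28, 16, 85, 48)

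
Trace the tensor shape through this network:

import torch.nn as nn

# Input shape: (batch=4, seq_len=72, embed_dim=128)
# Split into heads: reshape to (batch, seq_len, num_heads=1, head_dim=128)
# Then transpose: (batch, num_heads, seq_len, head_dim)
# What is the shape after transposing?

Input shape: (4, 72, 128)
  -> after reshape: (4, 72, 1, 128)
Output shape: (4, 1, 72, 128)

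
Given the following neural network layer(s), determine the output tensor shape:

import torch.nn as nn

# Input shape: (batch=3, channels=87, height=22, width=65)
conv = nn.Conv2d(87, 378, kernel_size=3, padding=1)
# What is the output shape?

Input shape: (3, 87, 22, 65)
Output shape: (3, 378, 22, 65)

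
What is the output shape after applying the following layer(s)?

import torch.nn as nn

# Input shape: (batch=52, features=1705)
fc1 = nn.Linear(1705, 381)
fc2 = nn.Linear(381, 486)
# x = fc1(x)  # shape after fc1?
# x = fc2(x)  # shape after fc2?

Input shape: (52, 1705)
  -> after fc1: (52, 381)
Output shape: (52, 486)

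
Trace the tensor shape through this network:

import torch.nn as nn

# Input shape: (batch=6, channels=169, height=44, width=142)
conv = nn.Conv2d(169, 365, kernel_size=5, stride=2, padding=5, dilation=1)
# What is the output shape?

Input shape: (6, 169, 44, 142)
Output shape: (6, 365, 25, 74)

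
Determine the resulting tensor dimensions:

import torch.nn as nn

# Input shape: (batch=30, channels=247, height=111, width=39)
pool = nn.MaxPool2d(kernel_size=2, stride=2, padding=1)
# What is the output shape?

Input shape: (30, 247, 111, 39)
Output shape: (30, 247, 56, 20)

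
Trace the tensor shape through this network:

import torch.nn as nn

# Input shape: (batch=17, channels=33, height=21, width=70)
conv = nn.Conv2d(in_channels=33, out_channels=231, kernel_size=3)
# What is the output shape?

Input shape: (17, 33, 21, 70)
Output shape: (17, 231, 19, 68)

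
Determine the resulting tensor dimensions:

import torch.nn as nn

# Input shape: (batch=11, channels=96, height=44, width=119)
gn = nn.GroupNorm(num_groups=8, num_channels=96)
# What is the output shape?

Input shape: (11, 96, 44, 119)
Output shape: (11, 96, 44, 119)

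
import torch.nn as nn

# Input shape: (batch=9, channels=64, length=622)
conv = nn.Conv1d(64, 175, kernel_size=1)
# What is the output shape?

Input shape: (9, 64, 622)
Output shape: (9, 175, 622)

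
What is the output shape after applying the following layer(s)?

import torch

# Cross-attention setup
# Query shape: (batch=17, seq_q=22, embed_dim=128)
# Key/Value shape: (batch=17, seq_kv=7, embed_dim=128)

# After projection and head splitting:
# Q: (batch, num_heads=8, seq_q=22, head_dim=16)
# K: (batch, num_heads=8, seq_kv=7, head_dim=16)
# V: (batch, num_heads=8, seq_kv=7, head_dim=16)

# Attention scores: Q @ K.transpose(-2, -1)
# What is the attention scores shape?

Input shape: (17, 22, 128)
Output shape: (17, 8, 22, 7)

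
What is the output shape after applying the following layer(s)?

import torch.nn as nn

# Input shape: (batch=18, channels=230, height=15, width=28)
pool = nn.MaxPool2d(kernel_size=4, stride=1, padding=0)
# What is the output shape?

Input shape: (18, 230, 15, 28)
Output shape: (18, 230, 12, 25)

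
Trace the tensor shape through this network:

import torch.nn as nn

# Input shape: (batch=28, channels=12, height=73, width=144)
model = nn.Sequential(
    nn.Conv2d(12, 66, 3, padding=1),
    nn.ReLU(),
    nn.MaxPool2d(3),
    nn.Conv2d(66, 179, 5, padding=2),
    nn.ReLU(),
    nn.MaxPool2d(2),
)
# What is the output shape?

Input shape: (28, 12, 73, 144)
  -> after first Conv2d: (28, 66, 73, 144)
  -> after first MaxPool2d: (28, 66, 24, 48)
  -> after second Conv2d: (28, 179, 24, 48)
Output shape: (28, 179, 12, 24)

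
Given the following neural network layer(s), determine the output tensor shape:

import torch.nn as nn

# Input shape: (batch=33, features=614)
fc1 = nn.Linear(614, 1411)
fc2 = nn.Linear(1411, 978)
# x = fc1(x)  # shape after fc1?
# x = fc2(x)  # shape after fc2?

Input shape: (33, 614)
  -> after fc1: (33, 1411)
Output shape: (33, 978)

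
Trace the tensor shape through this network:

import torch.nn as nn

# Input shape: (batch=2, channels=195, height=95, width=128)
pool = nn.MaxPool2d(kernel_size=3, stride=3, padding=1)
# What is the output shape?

Input shape: (2, 195, 95, 128)
Output shape: (2, 195, 32, 43)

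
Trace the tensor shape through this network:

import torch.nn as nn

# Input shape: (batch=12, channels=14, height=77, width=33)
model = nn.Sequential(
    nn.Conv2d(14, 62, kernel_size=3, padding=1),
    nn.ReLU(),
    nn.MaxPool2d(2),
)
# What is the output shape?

Input shape: (12, 14, 77, 33)
  -> after Conv2d: (12, 62, 77, 33)
  -> after ReLU: (12, 62, 77, 33)
Output shape: (12, 62, 38, 16)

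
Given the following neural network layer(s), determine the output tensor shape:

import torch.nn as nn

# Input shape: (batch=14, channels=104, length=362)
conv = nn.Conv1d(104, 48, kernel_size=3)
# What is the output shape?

Input shape: (14, 104, 362)
Output shape: (14, 48, 360)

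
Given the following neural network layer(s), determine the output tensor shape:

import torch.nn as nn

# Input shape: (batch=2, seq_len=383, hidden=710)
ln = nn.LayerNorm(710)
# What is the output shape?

Input shape: (2, 383, 710)
Output shape: (2, 383, 710)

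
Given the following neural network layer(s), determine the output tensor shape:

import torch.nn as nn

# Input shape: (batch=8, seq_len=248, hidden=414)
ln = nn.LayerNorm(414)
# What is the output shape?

Input shape: (8, 248, 414)
Output shape: (8, 248, 414)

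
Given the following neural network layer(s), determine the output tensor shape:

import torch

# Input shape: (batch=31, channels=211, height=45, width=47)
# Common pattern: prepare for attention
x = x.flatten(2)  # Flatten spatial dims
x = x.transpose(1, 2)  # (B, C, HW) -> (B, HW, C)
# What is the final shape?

Input shape: (31, 211, 45, 47)
  -> after flatten(2): (31, 211, 2115)
Output shape: (31, 2115, 211)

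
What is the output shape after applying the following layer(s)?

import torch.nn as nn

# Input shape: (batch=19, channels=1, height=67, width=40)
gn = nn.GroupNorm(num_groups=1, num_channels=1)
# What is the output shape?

Input shape: (19, 1, 67, 40)
Output shape: (19, 1, 67, 40)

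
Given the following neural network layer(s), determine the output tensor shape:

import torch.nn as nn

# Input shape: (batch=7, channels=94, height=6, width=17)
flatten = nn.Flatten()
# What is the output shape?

Input shape: (7, 94, 6, 17)
Output shape: (7, 9588)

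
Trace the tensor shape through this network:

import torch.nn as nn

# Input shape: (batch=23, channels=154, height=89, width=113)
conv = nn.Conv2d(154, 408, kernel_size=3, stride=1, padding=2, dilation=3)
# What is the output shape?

Input shape: (23, 154, 89, 113)
Output shape: (23, 408, 87, 111)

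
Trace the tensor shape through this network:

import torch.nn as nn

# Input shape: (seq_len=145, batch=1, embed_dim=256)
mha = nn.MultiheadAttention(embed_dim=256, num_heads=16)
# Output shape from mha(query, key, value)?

Input shape: (145, 1, 256)
Output shape: (145, 1, 256)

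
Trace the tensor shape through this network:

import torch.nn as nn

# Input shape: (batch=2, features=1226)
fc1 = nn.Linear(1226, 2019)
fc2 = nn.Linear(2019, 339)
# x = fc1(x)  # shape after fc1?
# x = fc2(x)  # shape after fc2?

Input shape: (2, 1226)
  -> after fc1: (2, 2019)
Output shape: (2, 339)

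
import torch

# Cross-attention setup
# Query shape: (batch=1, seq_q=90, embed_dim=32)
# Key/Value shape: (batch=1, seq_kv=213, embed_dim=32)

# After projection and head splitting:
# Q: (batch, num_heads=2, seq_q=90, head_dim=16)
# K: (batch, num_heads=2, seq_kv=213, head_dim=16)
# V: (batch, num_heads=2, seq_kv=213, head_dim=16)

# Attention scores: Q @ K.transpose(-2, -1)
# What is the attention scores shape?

Input shape: (1, 90, 32)
Output shape: (1, 2, 90, 213)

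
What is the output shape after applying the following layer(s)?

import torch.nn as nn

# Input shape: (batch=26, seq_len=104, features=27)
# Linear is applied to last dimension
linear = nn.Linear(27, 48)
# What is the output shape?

Input shape: (26, 104, 27)
Output shape: (26, 104, 48)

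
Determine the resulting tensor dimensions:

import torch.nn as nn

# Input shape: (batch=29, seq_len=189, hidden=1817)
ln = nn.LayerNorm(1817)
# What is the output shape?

Input shape: (29, 189, 1817)
Output shape: (29, 189, 1817)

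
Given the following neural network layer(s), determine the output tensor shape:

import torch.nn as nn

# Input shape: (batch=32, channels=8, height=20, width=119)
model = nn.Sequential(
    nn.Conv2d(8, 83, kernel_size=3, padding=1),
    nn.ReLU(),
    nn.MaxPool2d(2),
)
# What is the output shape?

Input shape: (32, 8, 20, 119)
  -> after Conv2d: (32, 83, 20, 119)
  -> after ReLU: (32, 83, 20, 119)
Output shape: (32, 83, 10, 59)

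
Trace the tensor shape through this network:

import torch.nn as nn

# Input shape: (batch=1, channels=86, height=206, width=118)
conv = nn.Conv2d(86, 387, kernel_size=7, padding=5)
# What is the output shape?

Input shape: (1, 86, 206, 118)
Output shape: (1, 387, 210, 122)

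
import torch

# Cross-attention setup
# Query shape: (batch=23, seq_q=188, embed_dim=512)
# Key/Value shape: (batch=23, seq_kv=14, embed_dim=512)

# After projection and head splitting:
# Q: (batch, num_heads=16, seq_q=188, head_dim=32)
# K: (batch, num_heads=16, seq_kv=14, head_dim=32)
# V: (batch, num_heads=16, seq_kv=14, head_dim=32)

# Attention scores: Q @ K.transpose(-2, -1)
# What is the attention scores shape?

Input shape: (23, 188, 512)
Output shape: (23, 16, 188, 14)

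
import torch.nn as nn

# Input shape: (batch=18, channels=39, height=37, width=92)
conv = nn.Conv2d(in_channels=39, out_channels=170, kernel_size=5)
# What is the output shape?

Input shape: (18, 39, 37, 92)
Output shape: (18, 170, 33, 88)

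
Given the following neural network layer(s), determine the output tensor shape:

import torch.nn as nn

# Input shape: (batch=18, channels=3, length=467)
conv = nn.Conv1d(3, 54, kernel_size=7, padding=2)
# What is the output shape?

Input shape: (18, 3, 467)
Output shape: (18, 54, 465)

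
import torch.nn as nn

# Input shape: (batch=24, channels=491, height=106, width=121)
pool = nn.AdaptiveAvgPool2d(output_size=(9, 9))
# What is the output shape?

Input shape: (24, 491, 106, 121)
Output shape: (24, 491, 9, 9)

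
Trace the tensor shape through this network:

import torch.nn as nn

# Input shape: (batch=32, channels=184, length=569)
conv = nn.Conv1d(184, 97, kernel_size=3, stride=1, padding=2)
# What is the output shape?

Input shape: (32, 184, 569)
Output shape: (32, 97, 571)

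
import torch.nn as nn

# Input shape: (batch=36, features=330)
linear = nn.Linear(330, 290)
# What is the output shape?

Input shape: (36, 330)
Output shape: (36, 290)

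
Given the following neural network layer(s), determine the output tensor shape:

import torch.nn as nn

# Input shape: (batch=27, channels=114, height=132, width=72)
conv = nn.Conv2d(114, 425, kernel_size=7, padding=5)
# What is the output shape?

Input shape: (27, 114, 132, 72)
Output shape: (27, 425, 136, 76)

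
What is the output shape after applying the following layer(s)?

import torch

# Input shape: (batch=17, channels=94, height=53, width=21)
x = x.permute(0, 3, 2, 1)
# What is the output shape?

Input shape: (17, 94, 53, 21)
Output shape: (17, 21, 53, 94)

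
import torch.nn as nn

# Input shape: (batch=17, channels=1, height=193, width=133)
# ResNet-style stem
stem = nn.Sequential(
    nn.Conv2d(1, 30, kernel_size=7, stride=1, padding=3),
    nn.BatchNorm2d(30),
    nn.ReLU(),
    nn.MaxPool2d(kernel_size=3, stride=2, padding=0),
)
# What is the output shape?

Input shape: (17, 1, 193, 133)
  -> after Conv2d 7x7 stride=1: (17, 30, 193, 133)
Output shape: (17, 30, 96, 66)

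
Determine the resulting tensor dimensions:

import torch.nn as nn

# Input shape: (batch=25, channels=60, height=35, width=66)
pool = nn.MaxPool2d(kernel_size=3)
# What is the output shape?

Input shape: (25, 60, 35, 66)
Output shape: (25, 60, 11, 22)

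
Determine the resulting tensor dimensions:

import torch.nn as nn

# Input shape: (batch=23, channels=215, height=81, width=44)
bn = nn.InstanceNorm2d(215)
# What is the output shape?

Input shape: (23, 215, 81, 44)
Output shape: (23, 215, 81, 44)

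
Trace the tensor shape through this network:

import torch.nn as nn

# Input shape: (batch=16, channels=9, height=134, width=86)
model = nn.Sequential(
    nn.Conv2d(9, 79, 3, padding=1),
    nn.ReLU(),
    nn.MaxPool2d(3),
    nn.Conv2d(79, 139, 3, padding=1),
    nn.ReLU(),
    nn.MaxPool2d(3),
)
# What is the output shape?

Input shape: (16, 9, 134, 86)
  -> after first Conv2d: (16, 79, 134, 86)
  -> after first MaxPool2d: (16, 79, 44, 28)
  -> after second Conv2d: (16, 139, 44, 28)
Output shape: (16, 139, 14, 9)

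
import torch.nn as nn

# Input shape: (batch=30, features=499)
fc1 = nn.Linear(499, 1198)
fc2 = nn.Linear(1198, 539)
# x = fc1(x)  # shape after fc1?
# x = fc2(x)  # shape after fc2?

Input shape: (30, 499)
  -> after fc1: (30, 1198)
Output shape: (30, 539)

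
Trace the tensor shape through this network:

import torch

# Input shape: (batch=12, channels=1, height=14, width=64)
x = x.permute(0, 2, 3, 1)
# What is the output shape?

Input shape: (12, 1, 14, 64)
Output shape: (12, 14, 64, 1)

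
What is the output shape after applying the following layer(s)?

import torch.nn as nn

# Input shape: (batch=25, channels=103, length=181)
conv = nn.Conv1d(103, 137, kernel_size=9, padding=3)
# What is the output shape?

Input shape: (25, 103, 181)
Output shape: (25, 137, 179)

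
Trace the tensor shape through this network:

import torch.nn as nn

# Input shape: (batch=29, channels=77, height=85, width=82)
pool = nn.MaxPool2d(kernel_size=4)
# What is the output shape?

Input shape: (29, 77, 85, 82)
Output shape: (29, 77, 21, 20)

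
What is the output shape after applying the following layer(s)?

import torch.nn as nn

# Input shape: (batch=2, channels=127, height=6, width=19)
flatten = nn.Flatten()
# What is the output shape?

Input shape: (2, 127, 6, 19)
Output shape: (2, 14478)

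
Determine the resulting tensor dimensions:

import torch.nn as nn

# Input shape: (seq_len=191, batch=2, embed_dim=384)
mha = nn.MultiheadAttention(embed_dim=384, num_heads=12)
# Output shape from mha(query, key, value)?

Input shape: (191, 2, 384)
Output shape: (191, 2, 384)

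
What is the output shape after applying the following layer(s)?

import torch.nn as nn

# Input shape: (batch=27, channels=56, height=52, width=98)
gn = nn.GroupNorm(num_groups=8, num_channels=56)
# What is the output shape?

Input shape: (27, 56, 52, 98)
Output shape: (27, 56, 52, 98)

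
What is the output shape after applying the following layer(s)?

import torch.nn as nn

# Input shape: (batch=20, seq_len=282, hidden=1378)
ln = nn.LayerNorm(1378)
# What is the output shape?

Input shape: (20, 282, 1378)
Output shape: (20, 282, 1378)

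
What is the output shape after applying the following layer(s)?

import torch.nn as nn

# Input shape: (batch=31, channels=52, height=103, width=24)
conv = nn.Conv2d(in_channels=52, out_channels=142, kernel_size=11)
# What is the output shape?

Input shape: (31, 52, 103, 24)
Output shape: (31, 142, 93, 14)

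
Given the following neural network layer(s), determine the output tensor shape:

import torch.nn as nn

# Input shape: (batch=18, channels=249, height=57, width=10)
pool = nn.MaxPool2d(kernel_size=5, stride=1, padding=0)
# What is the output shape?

Input shape: (18, 249, 57, 10)
Output shape: (18, 249, 53, 6)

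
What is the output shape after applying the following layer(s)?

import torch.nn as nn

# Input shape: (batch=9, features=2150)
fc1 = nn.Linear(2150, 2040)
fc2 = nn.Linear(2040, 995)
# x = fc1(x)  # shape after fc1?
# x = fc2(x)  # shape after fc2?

Input shape: (9, 2150)
  -> after fc1: (9, 2040)
Output shape: (9, 995)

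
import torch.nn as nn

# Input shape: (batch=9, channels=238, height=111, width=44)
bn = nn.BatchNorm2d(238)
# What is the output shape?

Input shape: (9, 238, 111, 44)
Output shape: (9, 238, 111, 44)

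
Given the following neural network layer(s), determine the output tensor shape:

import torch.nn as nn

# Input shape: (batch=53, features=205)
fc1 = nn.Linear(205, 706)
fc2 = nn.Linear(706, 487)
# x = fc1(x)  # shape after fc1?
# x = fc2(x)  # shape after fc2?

Input shape: (53, 205)
  -> after fc1: (53, 706)
Output shape: (53, 487)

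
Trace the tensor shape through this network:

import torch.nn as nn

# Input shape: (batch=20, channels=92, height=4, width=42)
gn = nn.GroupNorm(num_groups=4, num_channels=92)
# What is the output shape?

Input shape: (20, 92, 4, 42)
Output shape: (20, 92, 4, 42)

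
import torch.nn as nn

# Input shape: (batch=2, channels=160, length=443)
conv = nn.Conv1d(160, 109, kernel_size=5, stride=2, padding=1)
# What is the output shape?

Input shape: (2, 160, 443)
Output shape: (2, 109, 221)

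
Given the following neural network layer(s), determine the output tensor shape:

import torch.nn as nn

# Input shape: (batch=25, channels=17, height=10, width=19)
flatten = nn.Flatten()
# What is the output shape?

Input shape: (25, 17, 10, 19)
Output shape: (25, 3230)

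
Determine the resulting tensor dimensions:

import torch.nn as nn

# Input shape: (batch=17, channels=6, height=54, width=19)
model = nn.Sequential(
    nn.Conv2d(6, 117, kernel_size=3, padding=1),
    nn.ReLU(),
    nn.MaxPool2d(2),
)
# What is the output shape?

Input shape: (17, 6, 54, 19)
  -> after Conv2d: (17, 117, 54, 19)
  -> after ReLU: (17, 117, 54, 19)
Output shape: (17, 117, 27, 9)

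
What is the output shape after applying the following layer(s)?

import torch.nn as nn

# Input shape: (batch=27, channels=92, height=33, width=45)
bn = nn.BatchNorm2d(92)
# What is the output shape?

Input shape: (27, 92, 33, 45)
Output shape: (27, 92, 33, 45)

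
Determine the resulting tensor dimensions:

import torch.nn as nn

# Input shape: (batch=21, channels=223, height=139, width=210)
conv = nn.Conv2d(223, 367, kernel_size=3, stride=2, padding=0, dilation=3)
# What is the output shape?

Input shape: (21, 223, 139, 210)
Output shape: (21, 367, 67, 102)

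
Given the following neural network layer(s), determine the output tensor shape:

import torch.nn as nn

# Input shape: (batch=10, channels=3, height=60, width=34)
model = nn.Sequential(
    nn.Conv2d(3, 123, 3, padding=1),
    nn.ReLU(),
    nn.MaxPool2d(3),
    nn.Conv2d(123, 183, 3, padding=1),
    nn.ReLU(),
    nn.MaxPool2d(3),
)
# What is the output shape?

Input shape: (10, 3, 60, 34)
  -> after first Conv2d: (10, 123, 60, 34)
  -> after first MaxPool2d: (10, 123, 20, 11)
  -> after second Conv2d: (10, 183, 20, 11)
Output shape: (10, 183, 6, 3)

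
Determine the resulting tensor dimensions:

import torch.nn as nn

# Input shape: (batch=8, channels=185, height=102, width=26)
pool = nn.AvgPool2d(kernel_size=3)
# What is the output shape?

Input shape: (8, 185, 102, 26)
Output shape: (8, 185, 34, 8)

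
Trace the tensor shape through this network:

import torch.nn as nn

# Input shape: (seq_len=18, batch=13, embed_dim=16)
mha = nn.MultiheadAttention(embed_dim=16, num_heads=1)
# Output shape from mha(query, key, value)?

Input shape: (18, 13, 16)
Output shape: (18, 13, 16)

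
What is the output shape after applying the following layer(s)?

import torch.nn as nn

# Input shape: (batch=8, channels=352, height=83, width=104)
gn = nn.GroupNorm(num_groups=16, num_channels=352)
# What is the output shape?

Input shape: (8, 352, 83, 104)
Output shape: (8, 352, 83, 104)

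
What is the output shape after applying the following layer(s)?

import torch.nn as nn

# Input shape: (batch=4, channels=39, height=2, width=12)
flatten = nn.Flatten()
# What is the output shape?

Input shape: (4, 39, 2, 12)
Output shape: (4, 936)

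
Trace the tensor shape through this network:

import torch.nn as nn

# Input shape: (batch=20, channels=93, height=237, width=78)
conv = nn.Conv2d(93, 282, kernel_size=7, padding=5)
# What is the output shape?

Input shape: (20, 93, 237, 78)
Output shape: (20, 282, 241, 82)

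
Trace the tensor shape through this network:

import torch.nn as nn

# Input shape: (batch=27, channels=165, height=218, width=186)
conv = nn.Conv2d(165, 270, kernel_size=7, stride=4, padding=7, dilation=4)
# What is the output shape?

Input shape: (27, 165, 218, 186)
Output shape: (27, 270, 52, 44)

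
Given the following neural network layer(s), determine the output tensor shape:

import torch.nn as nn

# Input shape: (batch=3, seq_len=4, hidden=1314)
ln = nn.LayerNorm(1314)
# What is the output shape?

Input shape: (3, 4, 1314)
Output shape: (3, 4, 1314)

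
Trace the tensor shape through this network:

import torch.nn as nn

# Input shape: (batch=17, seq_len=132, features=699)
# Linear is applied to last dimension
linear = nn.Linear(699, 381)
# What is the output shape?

Input shape: (17, 132, 699)
Output shape: (17, 132, 381)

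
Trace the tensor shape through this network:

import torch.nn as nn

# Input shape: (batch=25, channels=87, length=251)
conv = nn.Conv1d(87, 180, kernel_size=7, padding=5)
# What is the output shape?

Input shape: (25, 87, 251)
Output shape: (25, 180, 255)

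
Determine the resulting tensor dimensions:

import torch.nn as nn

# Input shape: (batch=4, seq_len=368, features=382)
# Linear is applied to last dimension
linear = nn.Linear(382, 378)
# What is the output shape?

Input shape: (4, 368, 382)
Output shape: (4, 368, 378)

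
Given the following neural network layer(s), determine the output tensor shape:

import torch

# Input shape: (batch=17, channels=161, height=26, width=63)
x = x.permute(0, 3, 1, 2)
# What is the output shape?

Input shape: (17, 161, 26, 63)
Output shape: (17, 63, 161, 26)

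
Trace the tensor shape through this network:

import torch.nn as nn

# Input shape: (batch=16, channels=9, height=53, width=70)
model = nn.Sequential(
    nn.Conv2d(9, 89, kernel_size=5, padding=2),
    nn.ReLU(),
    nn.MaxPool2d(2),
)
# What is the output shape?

Input shape: (16, 9, 53, 70)
  -> after Conv2d: (16, 89, 53, 70)
  -> after ReLU: (16, 89, 53, 70)
Output shape: (16, 89, 26, 35)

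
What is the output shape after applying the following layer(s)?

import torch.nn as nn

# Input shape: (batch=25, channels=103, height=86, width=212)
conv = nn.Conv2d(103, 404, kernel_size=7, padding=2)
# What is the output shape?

Input shape: (25, 103, 86, 212)
Output shape: (25, 404, 84, 210)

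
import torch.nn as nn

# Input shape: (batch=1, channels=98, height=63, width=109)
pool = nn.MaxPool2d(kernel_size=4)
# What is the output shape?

Input shape: (1, 98, 63, 109)
Output shape: (1, 98, 15, 27)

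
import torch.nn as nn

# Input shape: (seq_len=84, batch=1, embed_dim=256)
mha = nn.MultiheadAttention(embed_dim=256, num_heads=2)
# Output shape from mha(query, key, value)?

Input shape: (84, 1, 256)
Output shape: (84, 1, 256)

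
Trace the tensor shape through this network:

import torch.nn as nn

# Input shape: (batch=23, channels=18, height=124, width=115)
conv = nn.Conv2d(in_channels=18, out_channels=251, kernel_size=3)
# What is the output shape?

Input shape: (23, 18, 124, 115)
Output shape: (23, 251, 122, 113)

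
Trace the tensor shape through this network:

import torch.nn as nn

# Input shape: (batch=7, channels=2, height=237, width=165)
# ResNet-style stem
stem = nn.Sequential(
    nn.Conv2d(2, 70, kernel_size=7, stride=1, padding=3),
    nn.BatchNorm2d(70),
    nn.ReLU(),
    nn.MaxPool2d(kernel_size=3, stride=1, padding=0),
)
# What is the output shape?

Input shape: (7, 2, 237, 165)
  -> after Conv2d 7x7 stride=1: (7, 70, 237, 165)
Output shape: (7, 70, 235, 163)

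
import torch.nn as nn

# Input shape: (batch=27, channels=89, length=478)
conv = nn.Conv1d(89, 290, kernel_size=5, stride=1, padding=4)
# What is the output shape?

Input shape: (27, 89, 478)
Output shape: (27, 290, 482)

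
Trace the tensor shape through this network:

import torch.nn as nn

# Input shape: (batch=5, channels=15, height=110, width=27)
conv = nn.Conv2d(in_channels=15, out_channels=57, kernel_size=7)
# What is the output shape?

Input shape: (5, 15, 110, 27)
Output shape: (5, 57, 104, 21)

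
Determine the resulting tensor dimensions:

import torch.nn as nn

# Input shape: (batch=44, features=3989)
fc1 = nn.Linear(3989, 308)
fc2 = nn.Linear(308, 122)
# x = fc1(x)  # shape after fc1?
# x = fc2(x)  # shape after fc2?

Input shape: (44, 3989)
  -> after fc1: (44, 308)
Output shape: (44, 122)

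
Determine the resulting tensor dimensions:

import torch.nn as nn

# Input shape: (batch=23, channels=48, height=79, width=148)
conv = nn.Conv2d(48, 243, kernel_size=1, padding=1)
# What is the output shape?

Input shape: (23, 48, 79, 148)
Output shape: (23, 243, 81, 150)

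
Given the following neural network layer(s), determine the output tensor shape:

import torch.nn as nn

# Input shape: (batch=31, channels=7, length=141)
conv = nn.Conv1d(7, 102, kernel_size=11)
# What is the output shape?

Input shape: (31, 7, 141)
Output shape: (31, 102, 131)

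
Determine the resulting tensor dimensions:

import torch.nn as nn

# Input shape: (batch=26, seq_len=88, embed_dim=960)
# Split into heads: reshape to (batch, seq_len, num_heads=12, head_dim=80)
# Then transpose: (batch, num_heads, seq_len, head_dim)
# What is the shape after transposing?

Input shape: (26, 88, 960)
  -> after reshape: (26, 88, 12, 80)
Output shape: (26, 12, 88, 80)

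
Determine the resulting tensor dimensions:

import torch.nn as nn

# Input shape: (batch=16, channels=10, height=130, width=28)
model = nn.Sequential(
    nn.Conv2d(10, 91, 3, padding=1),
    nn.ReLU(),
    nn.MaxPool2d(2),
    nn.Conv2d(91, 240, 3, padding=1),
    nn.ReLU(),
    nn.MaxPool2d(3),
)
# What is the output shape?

Input shape: (16, 10, 130, 28)
  -> after first Conv2d: (16, 91, 130, 28)
  -> after first MaxPool2d: (16, 91, 65, 14)
  -> after second Conv2d: (16, 240, 65, 14)
Output shape: (16, 240, 21, 4)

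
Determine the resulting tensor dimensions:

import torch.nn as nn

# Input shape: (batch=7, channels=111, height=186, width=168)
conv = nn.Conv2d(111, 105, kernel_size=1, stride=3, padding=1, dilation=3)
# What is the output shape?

Input shape: (7, 111, 186, 168)
Output shape: (7, 105, 63, 57)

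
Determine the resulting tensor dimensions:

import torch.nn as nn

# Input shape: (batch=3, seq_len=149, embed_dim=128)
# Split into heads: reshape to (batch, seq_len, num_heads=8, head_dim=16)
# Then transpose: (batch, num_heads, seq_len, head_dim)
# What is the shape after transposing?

Input shape: (3, 149, 128)
  -> after reshape: (3, 149, 8, 16)
Output shape: (3, 8, 149, 16)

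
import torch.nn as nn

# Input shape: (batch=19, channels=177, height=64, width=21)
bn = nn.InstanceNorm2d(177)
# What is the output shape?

Input shape: (19, 177, 64, 21)
Output shape: (19, 177, 64, 21)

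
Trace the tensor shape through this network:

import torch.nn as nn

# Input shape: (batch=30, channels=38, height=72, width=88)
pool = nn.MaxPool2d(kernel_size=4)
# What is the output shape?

Input shape: (30, 38, 72, 88)
Output shape: (30, 38, 18, 22)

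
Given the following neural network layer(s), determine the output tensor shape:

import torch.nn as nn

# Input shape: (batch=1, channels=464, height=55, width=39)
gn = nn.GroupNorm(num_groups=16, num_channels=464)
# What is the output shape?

Input shape: (1, 464, 55, 39)
Output shape: (1, 464, 55, 39)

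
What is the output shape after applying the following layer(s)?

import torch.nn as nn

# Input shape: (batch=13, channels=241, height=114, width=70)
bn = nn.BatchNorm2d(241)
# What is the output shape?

Input shape: (13, 241, 114, 70)
Output shape: (13, 241, 114, 70)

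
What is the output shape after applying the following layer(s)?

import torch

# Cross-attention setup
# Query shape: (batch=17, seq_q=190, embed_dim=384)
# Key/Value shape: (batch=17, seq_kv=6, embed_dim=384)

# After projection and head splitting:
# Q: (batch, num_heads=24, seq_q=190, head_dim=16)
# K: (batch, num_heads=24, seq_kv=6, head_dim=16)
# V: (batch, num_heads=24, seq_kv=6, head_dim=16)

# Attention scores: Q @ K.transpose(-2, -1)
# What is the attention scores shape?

Input shape: (17, 190, 384)
Output shape: (17, 24, 190, 6)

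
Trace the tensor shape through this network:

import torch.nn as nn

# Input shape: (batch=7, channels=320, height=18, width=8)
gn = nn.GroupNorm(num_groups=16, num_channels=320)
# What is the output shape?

Input shape: (7, 320, 18, 8)
Output shape: (7, 320, 18, 8)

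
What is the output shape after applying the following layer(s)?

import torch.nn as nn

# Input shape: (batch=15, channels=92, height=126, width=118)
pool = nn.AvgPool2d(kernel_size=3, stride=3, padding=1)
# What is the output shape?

Input shape: (15, 92, 126, 118)
Output shape: (15, 92, 42, 40)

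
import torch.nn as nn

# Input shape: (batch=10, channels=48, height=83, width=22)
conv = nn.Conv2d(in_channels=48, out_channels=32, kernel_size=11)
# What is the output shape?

Input shape: (10, 48, 83, 22)
Output shape: (10, 32, 73, 12)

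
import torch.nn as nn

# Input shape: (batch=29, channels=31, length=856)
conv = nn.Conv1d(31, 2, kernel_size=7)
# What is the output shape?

Input shape: (29, 31, 856)
Output shape: (29, 2, 850)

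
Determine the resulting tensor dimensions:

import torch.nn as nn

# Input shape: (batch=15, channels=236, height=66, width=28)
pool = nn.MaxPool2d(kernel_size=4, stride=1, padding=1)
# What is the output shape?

Input shape: (15, 236, 66, 28)
Output shape: (15, 236, 65, 27)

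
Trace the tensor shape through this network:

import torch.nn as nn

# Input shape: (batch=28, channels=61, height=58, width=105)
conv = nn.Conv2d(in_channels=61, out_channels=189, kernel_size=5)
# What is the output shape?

Input shape: (28, 61, 58, 105)
Output shape: (28, 189, 54, 101)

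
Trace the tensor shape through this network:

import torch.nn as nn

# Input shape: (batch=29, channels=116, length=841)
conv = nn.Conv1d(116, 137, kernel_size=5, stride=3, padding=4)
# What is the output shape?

Input shape: (29, 116, 841)
Output shape: (29, 137, 282)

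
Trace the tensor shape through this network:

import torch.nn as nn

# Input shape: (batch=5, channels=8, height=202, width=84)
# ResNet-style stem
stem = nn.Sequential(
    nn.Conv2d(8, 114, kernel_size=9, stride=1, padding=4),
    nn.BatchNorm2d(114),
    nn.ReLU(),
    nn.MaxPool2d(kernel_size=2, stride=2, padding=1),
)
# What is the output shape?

Input shape: (5, 8, 202, 84)
  -> after Conv2d 9x9 stride=1: (5, 114, 202, 84)
Output shape: (5, 114, 102, 43)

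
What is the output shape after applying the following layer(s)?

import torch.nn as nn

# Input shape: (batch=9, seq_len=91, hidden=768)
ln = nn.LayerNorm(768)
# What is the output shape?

Input shape: (9, 91, 768)
Output shape: (9, 91, 768)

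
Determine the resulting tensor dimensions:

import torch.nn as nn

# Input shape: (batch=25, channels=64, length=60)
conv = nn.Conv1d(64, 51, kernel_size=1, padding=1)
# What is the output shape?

Input shape: (25, 64, 60)
Output shape: (25, 51, 62)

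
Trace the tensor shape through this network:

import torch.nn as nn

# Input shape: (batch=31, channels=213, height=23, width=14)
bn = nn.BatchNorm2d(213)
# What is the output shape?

Input shape: (31, 213, 23, 14)
Output shape: (31, 213, 23, 14)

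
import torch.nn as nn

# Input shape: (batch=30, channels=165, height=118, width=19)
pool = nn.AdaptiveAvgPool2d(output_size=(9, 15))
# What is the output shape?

Input shape: (30, 165, 118, 19)
Output shape: (30, 165, 9, 15)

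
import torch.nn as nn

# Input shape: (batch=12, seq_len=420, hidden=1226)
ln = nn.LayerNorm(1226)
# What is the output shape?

Input shape: (12, 420, 1226)
Output shape: (12, 420, 1226)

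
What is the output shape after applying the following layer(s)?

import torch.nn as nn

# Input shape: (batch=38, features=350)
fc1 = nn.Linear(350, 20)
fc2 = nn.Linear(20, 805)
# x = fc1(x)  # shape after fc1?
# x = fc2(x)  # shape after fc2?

Input shape: (38, 350)
  -> after fc1: (38, 20)
Output shape: (38, 805)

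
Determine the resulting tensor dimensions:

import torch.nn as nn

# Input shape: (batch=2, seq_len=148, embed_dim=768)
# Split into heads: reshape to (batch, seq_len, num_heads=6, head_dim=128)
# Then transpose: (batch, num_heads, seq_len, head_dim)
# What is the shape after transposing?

Input shape: (2, 148, 768)
  -> after reshape: (2, 148, 6, 128)
Output shape: (2, 6, 148, 128)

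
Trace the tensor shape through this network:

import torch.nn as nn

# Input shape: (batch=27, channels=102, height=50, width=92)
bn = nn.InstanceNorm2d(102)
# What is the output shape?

Input shape: (27, 102, 50, 92)
Output shape: (27, 102, 50, 92)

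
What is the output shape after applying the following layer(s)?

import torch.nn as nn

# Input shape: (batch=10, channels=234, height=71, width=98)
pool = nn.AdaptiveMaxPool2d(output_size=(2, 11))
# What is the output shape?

Input shape: (10, 234, 71, 98)
Output shape: (10, 234, 2, 11)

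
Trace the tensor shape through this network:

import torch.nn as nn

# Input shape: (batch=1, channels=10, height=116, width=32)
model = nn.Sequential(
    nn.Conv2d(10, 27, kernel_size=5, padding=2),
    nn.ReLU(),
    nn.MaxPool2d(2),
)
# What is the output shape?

Input shape: (1, 10, 116, 32)
  -> after Conv2d: (1, 27, 116, 32)
  -> after ReLU: (1, 27, 116, 32)
Output shape: (1, 27, 58, 16)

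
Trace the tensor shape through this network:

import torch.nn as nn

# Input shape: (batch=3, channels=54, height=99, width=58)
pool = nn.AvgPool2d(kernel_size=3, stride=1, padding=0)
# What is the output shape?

Input shape: (3, 54, 99, 58)
Output shape: (3, 54, 97, 56)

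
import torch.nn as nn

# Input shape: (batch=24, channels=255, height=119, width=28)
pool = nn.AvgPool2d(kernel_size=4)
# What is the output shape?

Input shape: (24, 255, 119, 28)
Output shape: (24, 255, 29, 7)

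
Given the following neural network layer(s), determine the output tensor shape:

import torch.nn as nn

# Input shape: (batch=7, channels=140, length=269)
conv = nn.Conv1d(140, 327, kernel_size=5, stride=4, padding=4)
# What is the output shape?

Input shape: (7, 140, 269)
Output shape: (7, 327, 69)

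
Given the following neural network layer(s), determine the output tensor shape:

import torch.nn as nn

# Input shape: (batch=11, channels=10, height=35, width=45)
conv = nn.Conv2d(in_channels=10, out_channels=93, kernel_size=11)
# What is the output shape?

Input shape: (11, 10, 35, 45)
Output shape: (11, 93, 25, 35)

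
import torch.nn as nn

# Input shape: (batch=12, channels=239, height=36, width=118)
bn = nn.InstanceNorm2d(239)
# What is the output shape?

Input shape: (12, 239, 36, 118)
Output shape: (12, 239, 36, 118)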